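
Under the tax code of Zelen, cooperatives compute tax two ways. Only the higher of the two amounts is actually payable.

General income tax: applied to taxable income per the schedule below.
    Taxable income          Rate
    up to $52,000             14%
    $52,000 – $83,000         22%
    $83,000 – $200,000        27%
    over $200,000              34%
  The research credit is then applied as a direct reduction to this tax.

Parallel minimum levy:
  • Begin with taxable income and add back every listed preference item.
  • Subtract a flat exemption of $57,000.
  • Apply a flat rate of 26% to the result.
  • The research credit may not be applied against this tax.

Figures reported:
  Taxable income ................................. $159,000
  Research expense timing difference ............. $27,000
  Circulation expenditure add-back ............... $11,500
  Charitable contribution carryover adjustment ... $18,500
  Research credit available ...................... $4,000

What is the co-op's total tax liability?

General income tax:
  $52,000 × 14% = $7,280
  $31,000 × 22% = $6,820
  $76,000 × 27% = $20,520
  → $34,620
  Less research credit $4,000 → $30,620

Parallel minimum levy:
  Adjusted income: $159,000 + $27,000 + $11,500 + $18,500 = $216,000
  Less exemption $57,000 → base $159,000
  $159,000 × 26% = $41,340

$41,340 > $30,620, so the parallel minimum levy is the binding amount.

$41,340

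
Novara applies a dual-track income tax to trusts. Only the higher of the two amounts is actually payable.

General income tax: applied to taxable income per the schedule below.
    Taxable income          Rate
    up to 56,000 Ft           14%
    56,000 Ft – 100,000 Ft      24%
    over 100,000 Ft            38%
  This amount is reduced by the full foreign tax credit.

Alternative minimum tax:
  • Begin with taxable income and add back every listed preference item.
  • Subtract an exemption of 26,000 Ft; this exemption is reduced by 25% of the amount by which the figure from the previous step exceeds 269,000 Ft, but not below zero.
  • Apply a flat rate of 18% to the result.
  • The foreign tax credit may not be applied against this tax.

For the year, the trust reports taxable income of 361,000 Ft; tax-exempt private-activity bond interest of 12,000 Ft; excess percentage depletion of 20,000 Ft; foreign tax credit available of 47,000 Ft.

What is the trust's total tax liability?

General income tax:
  56,000 Ft × 14% = 7,840 Ft
  44,000 Ft × 24% = 10,560 Ft
  261,000 Ft × 38% = 99,180 Ft
  → 117,580 Ft
  Less foreign tax credit 47,000 Ft → 70,580 Ft

Alternative minimum tax:
  Adjusted income: 361,000 Ft + 12,000 Ft + 20,000 Ft = 393,000 Ft
  Exemption: 25% × (393,000 Ft − 269,000 Ft) = 31,000 Ft ≥ 26,000 Ft, so the exemption is fully phased out
  Base: 393,000 Ft − 0 Ft = 393,000 Ft
  393,000 Ft × 18% = 70,740 Ft

70,740 Ft > 70,580 Ft, so the alternative minimum tax is the binding amount.

70,740 Ft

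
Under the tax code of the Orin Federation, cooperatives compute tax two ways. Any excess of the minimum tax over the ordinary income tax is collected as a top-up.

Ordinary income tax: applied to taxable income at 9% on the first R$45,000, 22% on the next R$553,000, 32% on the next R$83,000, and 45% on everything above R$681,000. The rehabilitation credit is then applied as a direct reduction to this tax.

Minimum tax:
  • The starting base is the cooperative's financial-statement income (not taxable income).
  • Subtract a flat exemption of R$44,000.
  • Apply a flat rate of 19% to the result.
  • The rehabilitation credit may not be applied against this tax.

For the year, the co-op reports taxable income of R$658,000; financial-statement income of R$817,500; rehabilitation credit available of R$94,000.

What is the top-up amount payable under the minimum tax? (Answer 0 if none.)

R$96,055

Minimum tax:
  Base (financial-statement income): R$817,500
  Less exemption R$44,000 → base R$773,500
  R$773,500 × 19% = R$146,965

Ordinary income tax:
  R$45,000 × 9% = R$4,050
  R$553,000 × 22% = R$121,660
  R$60,000 × 32% = R$19,200
  → R$144,910
  Less rehabilitation credit R$94,000 → R$50,910

Excess of minimum tax over ordinary income tax: R$146,965 − R$50,910 = R$96,055.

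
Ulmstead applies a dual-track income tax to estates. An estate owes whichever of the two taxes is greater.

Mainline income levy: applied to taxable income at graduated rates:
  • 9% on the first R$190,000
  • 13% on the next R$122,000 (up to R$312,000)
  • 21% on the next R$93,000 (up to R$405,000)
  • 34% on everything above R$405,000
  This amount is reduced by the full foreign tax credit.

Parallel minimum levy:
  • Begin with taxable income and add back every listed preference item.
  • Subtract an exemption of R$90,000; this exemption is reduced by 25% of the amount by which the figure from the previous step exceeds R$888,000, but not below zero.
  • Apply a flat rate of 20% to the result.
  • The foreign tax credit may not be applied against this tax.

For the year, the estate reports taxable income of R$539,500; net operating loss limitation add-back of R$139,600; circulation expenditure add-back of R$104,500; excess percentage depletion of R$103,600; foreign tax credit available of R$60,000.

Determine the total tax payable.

Parallel minimum levy:
  Adjusted income: R$539,500 + R$139,600 + R$104,500 + R$103,600 = R$887,200
  Exemption: R$887,200 ≤ R$888,000, so full R$90,000 applies
  Base: R$887,200 − R$90,000 = R$797,200
  R$797,200 × 20% = R$159,440

Mainline income levy:
  R$190,000 × 9% = R$17,100
  R$122,000 × 13% = R$15,860
  R$93,000 × 21% = R$19,530
  R$134,500 × 34% = R$45,730
  → R$98,220
  Less foreign tax credit R$60,000 → R$38,220

R$159,440 > R$38,220, so the parallel minimum levy is the binding amount.

R$159,440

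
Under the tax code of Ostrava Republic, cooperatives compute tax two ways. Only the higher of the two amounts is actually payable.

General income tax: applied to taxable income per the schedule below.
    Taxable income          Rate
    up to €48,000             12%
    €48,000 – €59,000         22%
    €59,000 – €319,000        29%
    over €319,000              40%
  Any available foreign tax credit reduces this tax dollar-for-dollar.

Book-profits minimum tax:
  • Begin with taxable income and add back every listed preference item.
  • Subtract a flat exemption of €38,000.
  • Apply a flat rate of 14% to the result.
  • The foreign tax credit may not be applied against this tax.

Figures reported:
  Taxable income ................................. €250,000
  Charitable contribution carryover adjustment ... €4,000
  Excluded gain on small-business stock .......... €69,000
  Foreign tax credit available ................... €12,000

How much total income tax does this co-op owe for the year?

Book-profits minimum tax:
  Adjusted income: €250,000 + €4,000 + €69,000 = €323,000
  Less exemption €38,000 → base €285,000
  €285,000 × 14% = €39,900

General income tax:
  €48,000 × 12% = €5,760
  €11,000 × 22% = €2,420
  €191,000 × 29% = €55,390
  → €63,570
  Less foreign tax credit €12,000 → €51,570

€51,570 > €39,900, so the general income tax governs.

€51,570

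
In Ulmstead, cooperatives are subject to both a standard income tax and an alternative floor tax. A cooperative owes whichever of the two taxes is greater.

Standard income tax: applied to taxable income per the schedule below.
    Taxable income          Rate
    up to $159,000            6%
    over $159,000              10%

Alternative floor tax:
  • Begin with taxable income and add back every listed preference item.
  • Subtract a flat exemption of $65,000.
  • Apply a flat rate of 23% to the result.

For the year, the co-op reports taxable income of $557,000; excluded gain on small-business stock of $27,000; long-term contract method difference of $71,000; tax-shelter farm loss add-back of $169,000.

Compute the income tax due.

$174,570

Alternative floor tax:
  Adjusted income: $557,000 + $27,000 + $71,000 + $169,000 = $824,000
  Less exemption $65,000 → base $759,000
  $759,000 × 23% = $174,570

Standard income tax:
  $159,000 × 6% = $9,540
  $398,000 × 10% = $39,800
  → $49,340

$174,570 > $49,340, so the alternative floor tax is the binding amount.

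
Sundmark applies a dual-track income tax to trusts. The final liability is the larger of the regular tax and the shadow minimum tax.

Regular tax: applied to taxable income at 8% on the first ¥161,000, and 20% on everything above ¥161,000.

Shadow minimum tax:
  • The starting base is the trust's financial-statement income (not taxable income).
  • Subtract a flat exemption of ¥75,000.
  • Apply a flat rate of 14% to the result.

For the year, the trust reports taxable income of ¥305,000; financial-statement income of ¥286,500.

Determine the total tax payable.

¥41,680

Shadow minimum tax:
  Base (financial-statement income): ¥286,500
  Less exemption ¥75,000 → base ¥211,500
  ¥211,500 × 14% = ¥29,610

Regular tax:
  ¥161,000 × 8% = ¥12,880
  ¥144,000 × 20% = ¥28,800
  → ¥41,680

¥41,680 > ¥29,610, so the regular tax governs.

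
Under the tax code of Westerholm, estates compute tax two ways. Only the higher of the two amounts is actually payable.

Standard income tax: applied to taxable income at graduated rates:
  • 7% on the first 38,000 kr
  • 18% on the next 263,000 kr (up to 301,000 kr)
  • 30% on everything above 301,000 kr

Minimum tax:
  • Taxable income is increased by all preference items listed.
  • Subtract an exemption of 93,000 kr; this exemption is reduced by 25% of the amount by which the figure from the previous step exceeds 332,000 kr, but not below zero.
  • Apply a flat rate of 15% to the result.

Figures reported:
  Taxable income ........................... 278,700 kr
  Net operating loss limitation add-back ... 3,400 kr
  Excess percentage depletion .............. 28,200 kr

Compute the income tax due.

45,986 kr

Minimum tax:
  Adjusted income: 278,700 kr + 3,400 kr + 28,200 kr = 310,300 kr
  Exemption: 310,300 kr ≤ 332,000 kr, so full 93,000 kr applies
  Base: 310,300 kr − 93,000 kr = 217,300 kr
  217,300 kr × 15% = 32,595 kr

Standard income tax:
  38,000 kr × 7% = 2,660 kr
  240,700 kr × 18% = 43,326 kr
  → 45,986 kr

45,986 kr > 32,595 kr, so the standard income tax governs.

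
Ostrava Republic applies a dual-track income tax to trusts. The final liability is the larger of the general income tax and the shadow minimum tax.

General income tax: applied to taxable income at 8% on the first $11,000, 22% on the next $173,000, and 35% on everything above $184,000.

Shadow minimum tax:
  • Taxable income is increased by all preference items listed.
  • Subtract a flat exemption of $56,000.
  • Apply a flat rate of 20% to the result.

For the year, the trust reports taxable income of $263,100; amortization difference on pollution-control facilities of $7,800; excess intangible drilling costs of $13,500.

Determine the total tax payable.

General income tax:
  $11,000 × 8% = $880
  $173,000 × 22% = $38,060
  $79,100 × 35% = $27,685
  → $66,625

Shadow minimum tax:
  Adjusted income: $263,100 + $7,800 + $13,500 = $284,400
  Less exemption $56,000 → base $228,400
  $228,400 × 20% = $45,680

$66,625 > $45,680, so the general income tax governs.

$66,625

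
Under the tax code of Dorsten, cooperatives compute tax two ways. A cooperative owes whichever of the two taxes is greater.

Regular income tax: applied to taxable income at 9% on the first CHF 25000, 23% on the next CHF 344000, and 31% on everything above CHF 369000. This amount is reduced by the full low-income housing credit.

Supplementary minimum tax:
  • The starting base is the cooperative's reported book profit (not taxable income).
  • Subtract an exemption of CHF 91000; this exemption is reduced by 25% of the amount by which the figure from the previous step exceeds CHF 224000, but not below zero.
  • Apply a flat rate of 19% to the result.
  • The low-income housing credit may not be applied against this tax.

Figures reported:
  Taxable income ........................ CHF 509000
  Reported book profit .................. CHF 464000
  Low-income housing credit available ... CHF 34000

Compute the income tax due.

Supplementary minimum tax:
  Base (reported book profit): CHF 464000
  Exemption: CHF 91000 − 25% × (CHF 464000 − CHF 224000) = CHF 91000 − CHF 60000 = CHF 31000
  Base: CHF 464000 − CHF 31000 = CHF 433000
  CHF 433000 × 19% = CHF 82270

Regular income tax:
  CHF 25000 × 9% = CHF 2250
  CHF 344000 × 23% = CHF 79120
  CHF 140000 × 31% = CHF 43400
  → CHF 124770
  Less low-income housing credit CHF 34000 → CHF 90770

CHF 90770 > CHF 82270, so the regular income tax governs.

CHF 90770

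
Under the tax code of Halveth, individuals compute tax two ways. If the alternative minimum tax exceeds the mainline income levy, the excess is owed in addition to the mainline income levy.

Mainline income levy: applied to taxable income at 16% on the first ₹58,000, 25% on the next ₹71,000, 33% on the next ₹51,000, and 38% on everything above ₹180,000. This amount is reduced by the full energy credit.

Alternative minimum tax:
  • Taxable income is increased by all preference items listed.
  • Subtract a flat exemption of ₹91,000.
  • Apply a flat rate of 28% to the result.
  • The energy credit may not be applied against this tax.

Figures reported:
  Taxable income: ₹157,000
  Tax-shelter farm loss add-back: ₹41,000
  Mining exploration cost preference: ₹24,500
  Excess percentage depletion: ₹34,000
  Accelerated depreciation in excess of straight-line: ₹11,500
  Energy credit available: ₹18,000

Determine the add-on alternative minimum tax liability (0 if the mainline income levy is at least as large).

Mainline income levy:
  ₹58,000 × 16% = ₹9,280
  ₹71,000 × 25% = ₹17,750
  ₹28,000 × 33% = ₹9,240
  → ₹36,270
  Less energy credit ₹18,000 → ₹18,270

Alternative minimum tax:
  Adjusted income: ₹157,000 + ₹41,000 + ₹24,500 + ₹34,000 + ₹11,500 = ₹268,000
  Less exemption ₹91,000 → base ₹177,000
  ₹177,000 × 28% = ₹49,560

Excess of alternative minimum tax over mainline income levy: ₹49,560 − ₹18,270 = ₹31,290.

₹31,290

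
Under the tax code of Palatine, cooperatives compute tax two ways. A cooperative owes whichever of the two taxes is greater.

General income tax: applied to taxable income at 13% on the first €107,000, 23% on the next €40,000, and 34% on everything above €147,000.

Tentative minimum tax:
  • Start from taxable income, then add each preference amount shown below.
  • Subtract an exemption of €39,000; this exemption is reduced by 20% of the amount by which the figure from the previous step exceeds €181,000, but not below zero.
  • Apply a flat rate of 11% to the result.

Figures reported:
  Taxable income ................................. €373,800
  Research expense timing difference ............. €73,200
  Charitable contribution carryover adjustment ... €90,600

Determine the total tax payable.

€100,222

Tentative minimum tax:
  Adjusted income: €373,800 + €73,200 + €90,600 = €537,600
  Exemption: 20% × (€537,600 − €181,000) = €71,320 ≥ €39,000, so the exemption is fully phased out
  Base: €537,600 − €0 = €537,600
  €537,600 × 11% = €59,136

General income tax:
  €107,000 × 13% = €13,910
  €40,000 × 23% = €9,200
  €226,800 × 34% = €77,112
  → €100,222

€100,222 > €59,136, so the general income tax governs.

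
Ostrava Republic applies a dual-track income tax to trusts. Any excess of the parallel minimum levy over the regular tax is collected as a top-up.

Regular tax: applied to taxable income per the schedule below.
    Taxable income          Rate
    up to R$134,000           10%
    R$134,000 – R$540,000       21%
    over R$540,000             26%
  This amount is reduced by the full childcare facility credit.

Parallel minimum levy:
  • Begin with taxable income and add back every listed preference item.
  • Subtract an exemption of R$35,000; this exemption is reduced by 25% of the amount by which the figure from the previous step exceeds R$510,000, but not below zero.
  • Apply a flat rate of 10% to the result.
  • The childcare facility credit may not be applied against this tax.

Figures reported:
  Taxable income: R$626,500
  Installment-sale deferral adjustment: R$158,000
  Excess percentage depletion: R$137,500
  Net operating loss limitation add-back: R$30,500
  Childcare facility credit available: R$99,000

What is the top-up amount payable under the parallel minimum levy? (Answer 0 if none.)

R$73,100

Parallel minimum levy:
  Adjusted income: R$626,500 + R$158,000 + R$137,500 + R$30,500 = R$952,500
  Exemption: 25% × (R$952,500 − R$510,000) = R$110,625 ≥ R$35,000, so the exemption is fully phased out
  Base: R$952,500 − R$0 = R$952,500
  R$952,500 × 10% = R$95,250

Regular tax:
  R$134,000 × 10% = R$13,400
  R$406,000 × 21% = R$85,260
  R$86,500 × 26% = R$22,490
  → R$121,150
  Less childcare facility credit R$99,000 → R$22,150

Excess of parallel minimum levy over regular tax: R$95,250 − R$22,150 = R$73,100.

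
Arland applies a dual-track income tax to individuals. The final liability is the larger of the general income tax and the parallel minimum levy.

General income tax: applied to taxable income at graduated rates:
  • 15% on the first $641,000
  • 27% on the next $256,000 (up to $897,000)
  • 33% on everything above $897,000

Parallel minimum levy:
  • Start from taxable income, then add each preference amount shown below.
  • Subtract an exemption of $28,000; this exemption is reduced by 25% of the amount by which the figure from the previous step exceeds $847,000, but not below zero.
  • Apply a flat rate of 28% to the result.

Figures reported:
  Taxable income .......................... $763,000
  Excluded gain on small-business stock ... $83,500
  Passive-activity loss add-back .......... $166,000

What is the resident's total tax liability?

Parallel minimum levy:
  Adjusted income: $763,000 + $83,500 + $166,000 = $1,012,500
  Exemption: 25% × ($1,012,500 − $847,000) = $41,375 ≥ $28,000, so the exemption is fully phased out
  Base: $1,012,500 − $0 = $1,012,500
  $1,012,500 × 28% = $283,500

General income tax:
  $641,000 × 15% = $96,150
  $122,000 × 27% = $32,940
  → $129,090

$283,500 > $129,090, so the parallel minimum levy is the binding amount.

$283,500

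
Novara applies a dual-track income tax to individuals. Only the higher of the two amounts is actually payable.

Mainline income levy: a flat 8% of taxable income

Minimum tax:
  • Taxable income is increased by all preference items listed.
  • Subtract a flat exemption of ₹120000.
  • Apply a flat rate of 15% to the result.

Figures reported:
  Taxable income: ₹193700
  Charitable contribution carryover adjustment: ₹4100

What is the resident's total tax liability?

₹15496

Mainline income levy:
  ₹193700 × 8% = ₹15496

Minimum tax:
  Adjusted income: ₹193700 + ₹4100 = ₹197800
  Less exemption ₹120000 → base ₹77800
  ₹77800 × 15% = ₹11670

₹15496 > ₹11670, so the mainline income levy governs.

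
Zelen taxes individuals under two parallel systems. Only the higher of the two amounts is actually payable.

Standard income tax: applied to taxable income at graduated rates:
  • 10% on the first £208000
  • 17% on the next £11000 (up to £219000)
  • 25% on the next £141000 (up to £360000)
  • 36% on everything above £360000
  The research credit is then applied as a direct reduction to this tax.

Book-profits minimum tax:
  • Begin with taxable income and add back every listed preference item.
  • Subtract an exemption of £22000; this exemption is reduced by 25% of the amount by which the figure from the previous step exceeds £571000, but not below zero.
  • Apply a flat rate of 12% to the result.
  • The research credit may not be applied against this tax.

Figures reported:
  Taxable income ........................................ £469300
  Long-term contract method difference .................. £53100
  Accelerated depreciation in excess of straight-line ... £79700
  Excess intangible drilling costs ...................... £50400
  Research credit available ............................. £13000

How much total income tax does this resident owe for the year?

Standard income tax:
  £208000 × 10% = £20800
  £11000 × 17% = £1870
  £141000 × 25% = £35250
  £109300 × 36% = £39348
  → £97268
  Less research credit £13000 → £84268

Book-profits minimum tax:
  Adjusted income: £469300 + £53100 + £79700 + £50400 = £652500
  Exemption: £22000 − 25% × (£652500 − £571000) = £22000 − £20375 = £1625
  Base: £652500 − £1625 = £650875
  £650875 × 12% = £78105

£84268 > £78105, so the standard income tax governs.

£84268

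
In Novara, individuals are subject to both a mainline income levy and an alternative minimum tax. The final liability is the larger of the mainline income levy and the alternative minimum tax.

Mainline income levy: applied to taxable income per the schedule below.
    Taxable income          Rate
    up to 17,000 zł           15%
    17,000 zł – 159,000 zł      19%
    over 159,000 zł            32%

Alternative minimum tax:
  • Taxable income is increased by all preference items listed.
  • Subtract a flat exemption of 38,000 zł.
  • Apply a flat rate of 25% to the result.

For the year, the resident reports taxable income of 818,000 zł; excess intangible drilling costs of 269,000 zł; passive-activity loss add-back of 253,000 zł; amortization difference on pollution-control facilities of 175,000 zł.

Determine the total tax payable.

369,250 zł

Mainline income levy:
  17,000 zł × 15% = 2,550 zł
  142,000 zł × 19% = 26,980 zł
  659,000 zł × 32% = 210,880 zł
  → 240,410 zł

Alternative minimum tax:
  Adjusted income: 818,000 zł + 269,000 zł + 253,000 zł + 175,000 zł = 1,515,000 zł
  Less exemption 38,000 zł → base 1,477,000 zł
  1,477,000 zł × 25% = 369,250 zł

369,250 zł > 240,410 zł, so the alternative minimum tax is the binding amount.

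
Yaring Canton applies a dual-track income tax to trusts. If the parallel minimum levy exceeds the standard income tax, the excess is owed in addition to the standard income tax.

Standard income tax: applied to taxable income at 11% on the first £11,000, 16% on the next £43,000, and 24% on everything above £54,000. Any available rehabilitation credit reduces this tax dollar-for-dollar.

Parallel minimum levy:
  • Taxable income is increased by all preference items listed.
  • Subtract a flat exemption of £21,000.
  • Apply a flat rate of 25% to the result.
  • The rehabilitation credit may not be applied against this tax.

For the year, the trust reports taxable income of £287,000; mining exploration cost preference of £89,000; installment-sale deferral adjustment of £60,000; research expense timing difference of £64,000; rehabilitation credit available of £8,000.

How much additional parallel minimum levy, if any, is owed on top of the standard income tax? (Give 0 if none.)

Standard income tax:
  £11,000 × 11% = £1,210
  £43,000 × 16% = £6,880
  £233,000 × 24% = £55,920
  → £64,010
  Less rehabilitation credit £8,000 → £56,010

Parallel minimum levy:
  Adjusted income: £287,000 + £89,000 + £60,000 + £64,000 = £500,000
  Less exemption £21,000 → base £479,000
  £479,000 × 25% = £119,750

Excess of parallel minimum levy over standard income tax: £119,750 − £56,010 = £63,740.

£63,740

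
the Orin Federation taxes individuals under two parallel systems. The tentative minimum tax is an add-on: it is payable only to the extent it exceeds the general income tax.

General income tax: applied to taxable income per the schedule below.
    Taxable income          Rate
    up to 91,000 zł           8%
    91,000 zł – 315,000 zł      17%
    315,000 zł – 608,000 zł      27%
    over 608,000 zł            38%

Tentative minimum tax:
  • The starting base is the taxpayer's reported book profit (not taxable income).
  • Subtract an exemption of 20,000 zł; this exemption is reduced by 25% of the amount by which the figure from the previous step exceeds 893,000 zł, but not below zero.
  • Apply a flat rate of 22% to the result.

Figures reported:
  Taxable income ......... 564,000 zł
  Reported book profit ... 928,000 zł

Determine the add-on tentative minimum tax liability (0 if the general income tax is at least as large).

Tentative minimum tax:
  Base (reported book profit): 928,000 zł
  Exemption: 20,000 zł − 25% × (928,000 zł − 893,000 zł) = 20,000 zł − 8,750 zł = 11,250 zł
  Base: 928,000 zł − 11,250 zł = 916,750 zł
  916,750 zł × 22% = 201,685 zł

General income tax:
  91,000 zł × 8% = 7,280 zł
  224,000 zł × 17% = 38,080 zł
  249,000 zł × 27% = 67,230 zł
  → 112,590 zł

Excess of tentative minimum tax over general income tax: 201,685 zł − 112,590 zł = 89,095 zł.

89,095 zł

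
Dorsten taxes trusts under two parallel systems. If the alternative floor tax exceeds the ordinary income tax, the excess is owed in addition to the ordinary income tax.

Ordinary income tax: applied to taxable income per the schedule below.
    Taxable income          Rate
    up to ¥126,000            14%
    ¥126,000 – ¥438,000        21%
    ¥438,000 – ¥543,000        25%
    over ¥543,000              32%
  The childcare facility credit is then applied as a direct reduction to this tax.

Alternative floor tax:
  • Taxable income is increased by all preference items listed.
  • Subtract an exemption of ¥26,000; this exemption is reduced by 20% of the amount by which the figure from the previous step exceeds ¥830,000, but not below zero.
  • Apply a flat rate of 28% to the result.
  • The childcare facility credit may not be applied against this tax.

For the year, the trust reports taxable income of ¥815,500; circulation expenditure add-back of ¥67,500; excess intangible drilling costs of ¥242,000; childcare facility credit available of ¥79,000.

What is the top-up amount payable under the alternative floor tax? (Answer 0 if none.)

¥197,390

Alternative floor tax:
  Adjusted income: ¥815,500 + ¥67,500 + ¥242,000 = ¥1,125,000
  Exemption: 20% × (¥1,125,000 − ¥830,000) = ¥59,000 ≥ ¥26,000, so the exemption is fully phased out
  Base: ¥1,125,000 − ¥0 = ¥1,125,000
  ¥1,125,000 × 28% = ¥315,000

Ordinary income tax:
  ¥126,000 × 14% = ¥17,640
  ¥312,000 × 21% = ¥65,520
  ¥105,000 × 25% = ¥26,250
  ¥272,500 × 32% = ¥87,200
  → ¥196,610
  Less childcare facility credit ¥79,000 → ¥117,610

Excess of alternative floor tax over ordinary income tax: ¥315,000 − ¥117,610 = ¥197,390.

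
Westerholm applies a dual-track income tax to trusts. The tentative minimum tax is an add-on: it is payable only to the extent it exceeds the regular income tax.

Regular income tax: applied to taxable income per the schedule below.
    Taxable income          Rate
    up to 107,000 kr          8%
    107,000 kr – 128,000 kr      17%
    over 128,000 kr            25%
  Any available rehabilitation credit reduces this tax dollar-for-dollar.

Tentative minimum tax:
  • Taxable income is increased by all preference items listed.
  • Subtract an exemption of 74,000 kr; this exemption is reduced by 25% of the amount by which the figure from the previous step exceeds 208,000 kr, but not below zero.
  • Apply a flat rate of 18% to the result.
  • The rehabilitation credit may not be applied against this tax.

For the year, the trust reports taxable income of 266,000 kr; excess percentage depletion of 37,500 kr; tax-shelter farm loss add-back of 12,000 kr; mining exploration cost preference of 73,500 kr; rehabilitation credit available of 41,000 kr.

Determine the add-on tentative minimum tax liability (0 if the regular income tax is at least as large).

Regular income tax:
  107,000 kr × 8% = 8,560 kr
  21,000 kr × 17% = 3,570 kr
  138,000 kr × 25% = 34,500 kr
  → 46,630 kr
  Less rehabilitation credit 41,000 kr → 5,630 kr

Tentative minimum tax:
  Adjusted income: 266,000 kr + 37,500 kr + 12,000 kr + 73,500 kr = 389,000 kr
  Exemption: 74,000 kr − 25% × (389,000 kr − 208,000 kr) = 74,000 kr − 45,250 kr = 28,750 kr
  Base: 389,000 kr − 28,750 kr = 360,250 kr
  360,250 kr × 18% = 64,845 kr

Excess of tentative minimum tax over regular income tax: 64,845 kr − 5,630 kr = 59,215 kr.

59,215 kr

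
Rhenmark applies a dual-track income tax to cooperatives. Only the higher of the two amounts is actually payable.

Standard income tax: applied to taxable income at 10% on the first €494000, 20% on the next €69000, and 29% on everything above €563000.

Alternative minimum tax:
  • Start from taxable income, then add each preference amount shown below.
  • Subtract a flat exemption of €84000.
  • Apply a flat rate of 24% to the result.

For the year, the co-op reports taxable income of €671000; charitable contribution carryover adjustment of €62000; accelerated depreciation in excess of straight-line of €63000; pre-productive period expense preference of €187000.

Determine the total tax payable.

€215760

Standard income tax:
  €494000 × 10% = €49400
  €69000 × 20% = €13800
  €108000 × 29% = €31320
  → €94520

Alternative minimum tax:
  Adjusted income: €671000 + €62000 + €63000 + €187000 = €983000
  Less exemption €84000 → base €899000
  €899000 × 24% = €215760

€215760 > €94520, so the alternative minimum tax is the binding amount.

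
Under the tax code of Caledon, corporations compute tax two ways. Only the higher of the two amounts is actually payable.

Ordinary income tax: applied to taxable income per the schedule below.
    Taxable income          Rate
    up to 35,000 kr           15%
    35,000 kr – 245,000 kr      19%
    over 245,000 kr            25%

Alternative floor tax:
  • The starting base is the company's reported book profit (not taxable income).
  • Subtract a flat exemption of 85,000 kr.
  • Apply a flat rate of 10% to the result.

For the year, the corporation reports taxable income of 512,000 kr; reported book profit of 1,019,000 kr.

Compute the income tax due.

Alternative floor tax:
  Base (reported book profit): 1,019,000 kr
  Less exemption 85,000 kr → base 934,000 kr
  934,000 kr × 10% = 93,400 kr

Ordinary income tax:
  35,000 kr × 15% = 5,250 kr
  210,000 kr × 19% = 39,900 kr
  267,000 kr × 25% = 66,750 kr
  → 111,900 kr

111,900 kr > 93,400 kr, so the ordinary income tax governs.

111,900 kr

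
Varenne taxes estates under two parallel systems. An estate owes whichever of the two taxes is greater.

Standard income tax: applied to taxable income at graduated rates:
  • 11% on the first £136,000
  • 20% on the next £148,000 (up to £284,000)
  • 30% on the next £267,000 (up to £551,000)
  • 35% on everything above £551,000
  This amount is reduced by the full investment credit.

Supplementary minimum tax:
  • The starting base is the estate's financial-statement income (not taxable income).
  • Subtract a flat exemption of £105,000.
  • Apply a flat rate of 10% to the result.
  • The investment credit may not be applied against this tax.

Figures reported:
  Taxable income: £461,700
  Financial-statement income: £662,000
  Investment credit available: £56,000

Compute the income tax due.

£55,700

Supplementary minimum tax:
  Base (financial-statement income): £662,000
  Less exemption £105,000 → base £557,000
  £557,000 × 10% = £55,700

Standard income tax:
  £136,000 × 11% = £14,960
  £148,000 × 20% = £29,600
  £177,700 × 30% = £53,310
  → £97,870
  Less investment credit £56,000 → £41,870

£55,700 > £41,870, so the supplementary minimum tax is the binding amount.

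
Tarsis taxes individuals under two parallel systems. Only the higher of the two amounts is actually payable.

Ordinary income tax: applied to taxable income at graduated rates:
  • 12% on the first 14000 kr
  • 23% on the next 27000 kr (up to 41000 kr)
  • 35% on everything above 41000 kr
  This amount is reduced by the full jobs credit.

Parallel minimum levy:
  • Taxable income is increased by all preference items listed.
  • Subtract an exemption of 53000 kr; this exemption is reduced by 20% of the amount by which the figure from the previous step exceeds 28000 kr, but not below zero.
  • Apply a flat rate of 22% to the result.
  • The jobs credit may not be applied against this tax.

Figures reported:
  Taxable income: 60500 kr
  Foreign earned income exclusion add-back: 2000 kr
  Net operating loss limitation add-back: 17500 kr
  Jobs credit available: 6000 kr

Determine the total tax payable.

8715 kr

Parallel minimum levy:
  Adjusted income: 60500 kr + 2000 kr + 17500 kr = 80000 kr
  Exemption: 53000 kr − 20% × (80000 kr − 28000 kr) = 53000 kr − 10400 kr = 42600 kr
  Base: 80000 kr − 42600 kr = 37400 kr
  37400 kr × 22% = 8228 kr

Ordinary income tax:
  14000 kr × 12% = 1680 kr
  27000 kr × 23% = 6210 kr
  19500 kr × 35% = 6825 kr
  → 14715 kr
  Less jobs credit 6000 kr → 8715 kr

8715 kr > 8228 kr, so the ordinary income tax governs.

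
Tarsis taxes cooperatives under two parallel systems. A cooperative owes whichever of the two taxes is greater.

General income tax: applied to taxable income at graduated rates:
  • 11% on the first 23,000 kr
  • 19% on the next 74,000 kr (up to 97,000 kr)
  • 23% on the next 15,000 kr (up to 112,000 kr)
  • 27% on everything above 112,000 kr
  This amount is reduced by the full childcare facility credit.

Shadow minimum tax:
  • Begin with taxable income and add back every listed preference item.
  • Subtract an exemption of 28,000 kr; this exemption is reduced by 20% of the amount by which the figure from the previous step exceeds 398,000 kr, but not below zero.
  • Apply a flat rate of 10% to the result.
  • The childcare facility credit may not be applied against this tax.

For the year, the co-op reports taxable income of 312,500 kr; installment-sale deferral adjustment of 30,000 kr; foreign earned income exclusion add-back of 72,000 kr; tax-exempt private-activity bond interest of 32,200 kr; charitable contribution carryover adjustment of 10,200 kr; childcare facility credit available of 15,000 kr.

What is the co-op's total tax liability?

59,175 kr

General income tax:
  23,000 kr × 11% = 2,530 kr
  74,000 kr × 19% = 14,060 kr
  15,000 kr × 23% = 3,450 kr
  200,500 kr × 27% = 54,135 kr
  → 74,175 kr
  Less childcare facility credit 15,000 kr → 59,175 kr

Shadow minimum tax:
  Adjusted income: 312,500 kr + 30,000 kr + 72,000 kr + 32,200 kr + 10,200 kr = 456,900 kr
  Exemption: 28,000 kr − 20% × (456,900 kr − 398,000 kr) = 28,000 kr − 11,780 kr = 16,220 kr
  Base: 456,900 kr − 16,220 kr = 440,680 kr
  440,680 kr × 10% = 44,068 kr

59,175 kr > 44,068 kr, so the general income tax governs.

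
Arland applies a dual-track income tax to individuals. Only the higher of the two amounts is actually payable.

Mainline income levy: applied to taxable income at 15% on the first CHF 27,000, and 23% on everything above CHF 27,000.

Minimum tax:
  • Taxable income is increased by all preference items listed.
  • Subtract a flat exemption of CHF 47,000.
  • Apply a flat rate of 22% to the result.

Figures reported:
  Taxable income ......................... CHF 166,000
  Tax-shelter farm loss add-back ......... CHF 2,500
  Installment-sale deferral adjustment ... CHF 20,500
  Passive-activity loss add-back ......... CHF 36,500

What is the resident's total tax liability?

CHF 39,270

Mainline income levy:
  CHF 27,000 × 15% = CHF 4,050
  CHF 139,000 × 23% = CHF 31,970
  → CHF 36,020

Minimum tax:
  Adjusted income: CHF 166,000 + CHF 2,500 + CHF 20,500 + CHF 36,500 = CHF 225,500
  Less exemption CHF 47,000 → base CHF 178,500
  CHF 178,500 × 22% = CHF 39,270

CHF 39,270 > CHF 36,020, so the minimum tax is the binding amount.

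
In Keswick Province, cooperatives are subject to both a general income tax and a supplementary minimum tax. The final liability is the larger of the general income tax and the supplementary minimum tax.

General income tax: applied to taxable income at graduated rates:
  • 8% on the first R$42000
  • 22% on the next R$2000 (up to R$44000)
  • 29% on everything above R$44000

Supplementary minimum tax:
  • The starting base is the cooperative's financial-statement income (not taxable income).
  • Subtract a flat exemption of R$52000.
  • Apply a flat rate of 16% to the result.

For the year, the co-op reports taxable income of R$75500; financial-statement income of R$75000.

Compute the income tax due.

R$12935

General income tax:
  R$42000 × 8% = R$3360
  R$2000 × 22% = R$440
  R$31500 × 29% = R$9135
  → R$12935

Supplementary minimum tax:
  Base (financial-statement income): R$75000
  Less exemption R$52000 → base R$23000
  R$23000 × 16% = R$3680

R$12935 > R$3680, so the general income tax governs.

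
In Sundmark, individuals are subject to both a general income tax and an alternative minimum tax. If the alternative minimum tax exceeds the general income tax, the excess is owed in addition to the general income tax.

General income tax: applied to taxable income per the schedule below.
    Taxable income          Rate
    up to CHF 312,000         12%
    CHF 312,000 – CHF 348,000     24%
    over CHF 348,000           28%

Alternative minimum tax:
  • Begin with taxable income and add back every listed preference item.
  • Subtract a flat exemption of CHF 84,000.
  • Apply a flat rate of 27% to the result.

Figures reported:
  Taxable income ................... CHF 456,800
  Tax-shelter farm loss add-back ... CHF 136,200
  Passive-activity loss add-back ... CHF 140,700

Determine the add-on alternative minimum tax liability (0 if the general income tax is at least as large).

CHF 98,875

Alternative minimum tax:
  Adjusted income: CHF 456,800 + CHF 136,200 + CHF 140,700 = CHF 733,700
  Less exemption CHF 84,000 → base CHF 649,700
  CHF 649,700 × 27% = CHF 175,419

General income tax:
  CHF 312,000 × 12% = CHF 37,440
  CHF 36,000 × 24% = CHF 8,640
  CHF 108,800 × 28% = CHF 30,464
  → CHF 76,544

Excess of alternative minimum tax over general income tax: CHF 175,419 − CHF 76,544 = CHF 98,875.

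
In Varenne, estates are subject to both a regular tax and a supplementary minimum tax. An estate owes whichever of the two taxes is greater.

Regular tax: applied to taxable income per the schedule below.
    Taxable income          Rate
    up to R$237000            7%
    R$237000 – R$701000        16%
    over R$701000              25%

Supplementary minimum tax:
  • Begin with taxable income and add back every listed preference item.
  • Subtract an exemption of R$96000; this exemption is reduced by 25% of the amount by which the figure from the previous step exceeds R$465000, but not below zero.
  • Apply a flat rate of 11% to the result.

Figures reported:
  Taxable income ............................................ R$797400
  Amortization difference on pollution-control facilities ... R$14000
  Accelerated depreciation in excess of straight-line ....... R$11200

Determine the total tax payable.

R$114930

Regular tax:
  R$237000 × 7% = R$16590
  R$464000 × 16% = R$74240
  R$96400 × 25% = R$24100
  → R$114930

Supplementary minimum tax:
  Adjusted income: R$797400 + R$14000 + R$11200 = R$822600
  Exemption: R$96000 − 25% × (R$822600 − R$465000) = R$96000 − R$89400 = R$6600
  Base: R$822600 − R$6600 = R$816000
  R$816000 × 11% = R$89760

R$114930 > R$89760, so the regular tax governs.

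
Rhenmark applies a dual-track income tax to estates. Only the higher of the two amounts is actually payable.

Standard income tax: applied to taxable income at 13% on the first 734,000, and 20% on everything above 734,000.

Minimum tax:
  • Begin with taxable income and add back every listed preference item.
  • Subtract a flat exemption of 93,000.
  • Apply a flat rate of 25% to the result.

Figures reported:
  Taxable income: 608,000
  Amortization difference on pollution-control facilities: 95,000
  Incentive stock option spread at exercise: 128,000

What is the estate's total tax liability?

Standard income tax:
  608,000 × 13% = 79,040

Minimum tax:
  Adjusted income: 608,000 + 95,000 + 128,000 = 831,000
  Less exemption 93,000 → base 738,000
  738,000 × 25% = 184,500

184,500 > 79,040, so the minimum tax is the binding amount.

184,500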